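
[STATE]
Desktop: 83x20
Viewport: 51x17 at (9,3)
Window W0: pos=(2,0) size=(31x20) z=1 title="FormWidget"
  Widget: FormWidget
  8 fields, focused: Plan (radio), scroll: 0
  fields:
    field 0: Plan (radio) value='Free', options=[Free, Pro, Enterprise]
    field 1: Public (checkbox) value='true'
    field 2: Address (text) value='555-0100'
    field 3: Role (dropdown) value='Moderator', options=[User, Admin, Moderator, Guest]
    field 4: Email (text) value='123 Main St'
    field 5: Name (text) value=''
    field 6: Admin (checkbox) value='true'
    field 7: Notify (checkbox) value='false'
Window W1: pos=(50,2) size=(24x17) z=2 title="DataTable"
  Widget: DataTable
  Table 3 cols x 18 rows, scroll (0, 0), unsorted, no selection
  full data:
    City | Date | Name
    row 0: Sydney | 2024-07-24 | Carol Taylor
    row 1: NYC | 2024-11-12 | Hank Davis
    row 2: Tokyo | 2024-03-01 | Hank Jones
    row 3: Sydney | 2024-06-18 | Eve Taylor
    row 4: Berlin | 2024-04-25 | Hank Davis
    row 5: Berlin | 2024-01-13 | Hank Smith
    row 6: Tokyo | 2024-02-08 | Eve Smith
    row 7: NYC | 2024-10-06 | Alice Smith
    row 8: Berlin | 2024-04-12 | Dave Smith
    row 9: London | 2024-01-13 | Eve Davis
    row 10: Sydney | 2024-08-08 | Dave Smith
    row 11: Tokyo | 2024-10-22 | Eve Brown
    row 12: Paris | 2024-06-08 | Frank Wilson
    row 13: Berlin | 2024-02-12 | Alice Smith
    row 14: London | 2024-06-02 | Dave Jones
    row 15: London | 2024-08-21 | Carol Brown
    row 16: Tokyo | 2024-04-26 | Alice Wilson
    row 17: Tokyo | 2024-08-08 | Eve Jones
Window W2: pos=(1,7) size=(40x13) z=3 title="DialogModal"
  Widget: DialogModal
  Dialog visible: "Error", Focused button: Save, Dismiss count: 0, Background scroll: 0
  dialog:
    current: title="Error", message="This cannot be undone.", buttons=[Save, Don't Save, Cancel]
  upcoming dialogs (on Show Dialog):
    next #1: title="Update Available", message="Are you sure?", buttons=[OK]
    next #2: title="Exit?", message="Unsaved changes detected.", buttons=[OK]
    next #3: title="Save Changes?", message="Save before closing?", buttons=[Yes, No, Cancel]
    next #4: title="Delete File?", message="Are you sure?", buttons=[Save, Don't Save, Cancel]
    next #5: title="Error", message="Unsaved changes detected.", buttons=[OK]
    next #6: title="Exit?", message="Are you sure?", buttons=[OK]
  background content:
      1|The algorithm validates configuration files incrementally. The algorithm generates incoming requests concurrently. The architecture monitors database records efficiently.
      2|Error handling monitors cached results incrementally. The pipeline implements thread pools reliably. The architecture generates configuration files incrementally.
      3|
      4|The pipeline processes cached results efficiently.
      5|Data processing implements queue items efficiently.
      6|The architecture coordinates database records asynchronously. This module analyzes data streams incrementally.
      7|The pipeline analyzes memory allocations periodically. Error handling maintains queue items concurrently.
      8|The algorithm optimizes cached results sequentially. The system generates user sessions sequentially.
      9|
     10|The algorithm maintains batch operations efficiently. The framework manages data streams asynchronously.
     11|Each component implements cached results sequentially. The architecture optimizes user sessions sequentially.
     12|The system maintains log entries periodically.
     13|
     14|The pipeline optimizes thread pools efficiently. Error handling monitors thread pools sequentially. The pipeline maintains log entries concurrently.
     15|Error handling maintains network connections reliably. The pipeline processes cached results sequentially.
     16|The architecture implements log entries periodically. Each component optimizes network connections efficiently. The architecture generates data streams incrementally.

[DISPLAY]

:       (●) Free  ( ) P┃                 ┃ DataTabl
ic:     [x]            ┃                 ┠─────────
ess:    [555-0100     ]┃                 ┃City  │Da
:       [Moderator   ▼]┃                 ┃──────┼──
━━━━━━━━━━━━━━━━━━━━━━━━━━━━━━━┓         ┃Sydney│20
Modal                          ┃         ┃NYC   │20
───────────────────────────────┨         ┃Tokyo │20
orithm validates configuration ┃         ┃Sydney│20
andling monitors cached results┃         ┃Berlin│20
───────────────────────────┐   ┃         ┃Berlin│20
         Error             │ts ┃         ┃Tokyo │20
 This cannot be undone.    │ems┃         ┃NYC   │20
ave]  Don't Save   Cancel  │se ┃         ┃Berlin│20
───────────────────────────┘tio┃         ┃London│20
orithm optimizes cached results┃         ┃Sydney│20
                               ┃         ┗━━━━━━━━━
━━━━━━━━━━━━━━━━━━━━━━━━━━━━━━━┛                   


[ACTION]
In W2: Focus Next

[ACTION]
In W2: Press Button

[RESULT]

:       (●) Free  ( ) P┃                 ┃ DataTabl
ic:     [x]            ┃                 ┠─────────
ess:    [555-0100     ]┃                 ┃City  │Da
:       [Moderator   ▼]┃                 ┃──────┼──
━━━━━━━━━━━━━━━━━━━━━━━━━━━━━━━┓         ┃Sydney│20
Modal                          ┃         ┃NYC   │20
───────────────────────────────┨         ┃Tokyo │20
orithm validates configuration ┃         ┃Sydney│20
andling monitors cached results┃         ┃Berlin│20
                               ┃         ┃Berlin│20
eline processes cached results ┃         ┃Tokyo │20
ocessing implements queue items┃         ┃NYC   │20
hitecture coordinates database ┃         ┃Berlin│20
eline analyzes memory allocatio┃         ┃London│20
orithm optimizes cached results┃         ┃Sydney│20
                               ┃         ┗━━━━━━━━━
━━━━━━━━━━━━━━━━━━━━━━━━━━━━━━━┛                   


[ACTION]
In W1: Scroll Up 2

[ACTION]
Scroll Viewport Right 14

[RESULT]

ee  ( ) P┃                 ┃ DataTable            ┃
         ┃                 ┠──────────────────────┨
100     ]┃                 ┃City  │Date      │Name┃
ator   ▼]┃                 ┃──────┼──────────┼────┃
━━━━━━━━━━━━━━━━━┓         ┃Sydney│2024-07-24│Caro┃
                 ┃         ┃NYC   │2024-11-12│Hank┃
─────────────────┨         ┃Tokyo │2024-03-01│Hank┃
es configuration ┃         ┃Sydney│2024-06-18│Eve ┃
rs cached results┃         ┃Berlin│2024-04-25│Hank┃
                 ┃         ┃Berlin│2024-01-13│Hank┃
s cached results ┃         ┃Tokyo │2024-02-08│Eve ┃
ments queue items┃         ┃NYC   │2024-10-06│Alic┃
dinates database ┃         ┃Berlin│2024-04-12│Dave┃
 memory allocatio┃         ┃London│2024-01-13│Eve ┃
es cached results┃         ┃Sydney│2024-08-08│Dave┃
                 ┃         ┗━━━━━━━━━━━━━━━━━━━━━━┛
━━━━━━━━━━━━━━━━━┛                                 


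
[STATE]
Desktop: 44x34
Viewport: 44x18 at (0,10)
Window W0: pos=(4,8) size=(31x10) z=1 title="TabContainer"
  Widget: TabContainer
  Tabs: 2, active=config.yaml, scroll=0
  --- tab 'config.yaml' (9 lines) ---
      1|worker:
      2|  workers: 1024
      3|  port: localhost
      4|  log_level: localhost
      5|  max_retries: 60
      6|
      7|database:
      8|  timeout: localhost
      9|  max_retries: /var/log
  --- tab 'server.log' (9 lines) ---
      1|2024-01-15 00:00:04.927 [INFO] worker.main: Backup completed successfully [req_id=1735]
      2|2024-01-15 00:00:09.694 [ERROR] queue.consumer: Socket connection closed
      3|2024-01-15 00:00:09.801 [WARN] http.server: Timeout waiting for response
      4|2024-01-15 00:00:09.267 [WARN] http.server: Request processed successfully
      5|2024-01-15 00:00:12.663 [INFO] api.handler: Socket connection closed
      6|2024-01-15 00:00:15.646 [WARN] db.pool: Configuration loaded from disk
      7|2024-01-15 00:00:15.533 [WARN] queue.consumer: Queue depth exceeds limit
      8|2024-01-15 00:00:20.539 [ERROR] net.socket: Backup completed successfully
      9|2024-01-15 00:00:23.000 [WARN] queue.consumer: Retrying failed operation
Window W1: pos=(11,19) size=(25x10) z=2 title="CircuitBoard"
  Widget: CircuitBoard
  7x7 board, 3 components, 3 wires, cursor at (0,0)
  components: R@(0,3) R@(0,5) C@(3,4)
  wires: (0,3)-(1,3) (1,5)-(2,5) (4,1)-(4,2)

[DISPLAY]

    ┠─────────────────────────────┨         
    ┃[config.yaml]│ server.log    ┃         
    ┃─────────────────────────────┃         
    ┃worker:                      ┃         
    ┃  workers: 1024              ┃         
    ┃  port: localhost            ┃         
    ┃  log_level: localhost       ┃         
    ┗━━━━━━━━━━━━━━━━━━━━━━━━━━━━━┛         
                                            
           ┏━━━━━━━━━━━━━━━━━━━━━━━┓        
           ┃ CircuitBoard          ┃        
           ┠───────────────────────┨        
           ┃   0 1 2 3 4 5 6       ┃        
           ┃0  [.]          R      ┃        
           ┃                │      ┃        
           ┃1               ·      ┃        
           ┃                       ┃        
           ┃2                      ┃        


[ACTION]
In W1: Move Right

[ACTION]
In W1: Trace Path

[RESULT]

    ┠─────────────────────────────┨         
    ┃[config.yaml]│ server.log    ┃         
    ┃─────────────────────────────┃         
    ┃worker:                      ┃         
    ┃  workers: 1024              ┃         
    ┃  port: localhost            ┃         
    ┃  log_level: localhost       ┃         
    ┗━━━━━━━━━━━━━━━━━━━━━━━━━━━━━┛         
                                            
           ┏━━━━━━━━━━━━━━━━━━━━━━━┓        
           ┃ CircuitBoard          ┃        
           ┠───────────────────────┨        
           ┃   0 1 2 3 4 5 6       ┃        
           ┃0      [.]      R      ┃        
           ┃                │      ┃        
           ┃1               ·      ┃        
           ┃                       ┃        
           ┃2                      ┃        


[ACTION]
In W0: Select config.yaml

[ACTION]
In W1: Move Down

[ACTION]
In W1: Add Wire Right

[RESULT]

    ┠─────────────────────────────┨         
    ┃[config.yaml]│ server.log    ┃         
    ┃─────────────────────────────┃         
    ┃worker:                      ┃         
    ┃  workers: 1024              ┃         
    ┃  port: localhost            ┃         
    ┃  log_level: localhost       ┃         
    ┗━━━━━━━━━━━━━━━━━━━━━━━━━━━━━┛         
                                            
           ┏━━━━━━━━━━━━━━━━━━━━━━━┓        
           ┃ CircuitBoard          ┃        
           ┠───────────────────────┨        
           ┃   0 1 2 3 4 5 6       ┃        
           ┃0               R      ┃        
           ┃                │      ┃        
           ┃1      [.]─ ·   ·      ┃        
           ┃                       ┃        
           ┃2                      ┃        


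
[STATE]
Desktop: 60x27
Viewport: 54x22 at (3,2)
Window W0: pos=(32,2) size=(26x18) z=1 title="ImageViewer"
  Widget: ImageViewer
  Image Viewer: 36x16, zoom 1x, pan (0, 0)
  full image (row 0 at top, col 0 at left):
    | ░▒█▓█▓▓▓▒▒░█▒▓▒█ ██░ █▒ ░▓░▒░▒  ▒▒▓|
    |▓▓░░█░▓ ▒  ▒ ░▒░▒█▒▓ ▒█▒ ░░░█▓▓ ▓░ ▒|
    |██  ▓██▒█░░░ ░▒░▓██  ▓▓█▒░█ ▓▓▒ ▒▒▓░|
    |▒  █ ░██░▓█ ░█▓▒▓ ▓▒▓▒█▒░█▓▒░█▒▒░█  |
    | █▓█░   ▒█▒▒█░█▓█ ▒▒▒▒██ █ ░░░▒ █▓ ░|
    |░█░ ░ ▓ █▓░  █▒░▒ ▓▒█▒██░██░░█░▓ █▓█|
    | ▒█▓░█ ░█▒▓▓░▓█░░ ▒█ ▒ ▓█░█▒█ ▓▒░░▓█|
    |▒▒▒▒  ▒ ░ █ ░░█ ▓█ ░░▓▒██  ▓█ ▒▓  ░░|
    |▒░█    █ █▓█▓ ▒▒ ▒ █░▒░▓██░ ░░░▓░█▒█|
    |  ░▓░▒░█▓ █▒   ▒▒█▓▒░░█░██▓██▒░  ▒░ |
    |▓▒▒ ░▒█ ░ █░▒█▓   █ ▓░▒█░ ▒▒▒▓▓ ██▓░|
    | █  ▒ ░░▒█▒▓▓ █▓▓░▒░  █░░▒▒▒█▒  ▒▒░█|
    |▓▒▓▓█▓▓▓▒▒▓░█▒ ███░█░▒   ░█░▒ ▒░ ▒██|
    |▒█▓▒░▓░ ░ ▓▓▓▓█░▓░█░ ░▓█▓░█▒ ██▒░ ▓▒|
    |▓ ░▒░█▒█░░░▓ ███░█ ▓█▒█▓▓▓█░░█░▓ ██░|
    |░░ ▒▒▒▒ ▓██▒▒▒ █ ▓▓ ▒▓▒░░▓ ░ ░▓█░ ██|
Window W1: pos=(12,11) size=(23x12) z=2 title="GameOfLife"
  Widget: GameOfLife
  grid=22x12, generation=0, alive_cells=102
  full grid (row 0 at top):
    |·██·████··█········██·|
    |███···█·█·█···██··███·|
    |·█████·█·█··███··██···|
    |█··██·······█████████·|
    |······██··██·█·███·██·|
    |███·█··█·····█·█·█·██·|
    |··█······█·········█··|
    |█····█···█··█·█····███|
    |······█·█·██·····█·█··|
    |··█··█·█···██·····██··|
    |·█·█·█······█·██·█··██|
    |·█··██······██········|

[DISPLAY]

                             ┏━━━━━━━━━━━━━━━━━━━━━━━━
                             ┃ ImageViewer            
                             ┠────────────────────────
                             ┃ ░▒█▓█▓▓▓▒▒░█▒▓▒█ ██░ █▒
                             ┃▓▓░░█░▓ ▒  ▒ ░▒░▒█▒▓ ▒█▒
                             ┃██  ▓██▒█░░░ ░▒░▓██  ▓▓█
                             ┃▒  █ ░██░▓█ ░█▓▒▓ ▓▒▓▒█▒
                             ┃ █▓█░   ▒█▒▒█░█▓█ ▒▒▒▒██
                             ┃░█░ ░ ▓ █▓░  █▒░▒ ▓▒█▒██
         ┏━━━━━━━━━━━━━━━━━━━━━┓█▓░█ ░█▒▓▓░▓█░░ ▒█ ▒ ▓
         ┃ GameOfLife          ┃▒▒  ▒ ░ █ ░░█ ▓█ ░░▓▒█
         ┠─────────────────────┨█    █ █▓█▓ ▒▒ ▒ █░▒░▓
         ┃Gen: 0               ┃░▓░▒░█▓ █▒   ▒▒█▓▒░░█░
         ┃·█████·█·█··███··██··┃▒ ░▒█ ░ █░▒█▓   █ ▓░▒█
         ┃█··██·······█████████┃  ▒ ░░▒█▒▓▓ █▓▓░▒░  █░
         ┃······██··██·█·███·██┃▓▓█▓▓▓▒▒▓░█▒ ███░█░▒  
         ┃███·█··█·····█·█·█·██┃▓▒░▓░ ░ ▓▓▓▓█░▓░█░ ░▓█
         ┃··█······█·········█·┃━━━━━━━━━━━━━━━━━━━━━━
         ┃█····█···█··█·█····██┃                      
         ┃······█·█·██·····█·█·┃                      
         ┗━━━━━━━━━━━━━━━━━━━━━┛                      
                                                      


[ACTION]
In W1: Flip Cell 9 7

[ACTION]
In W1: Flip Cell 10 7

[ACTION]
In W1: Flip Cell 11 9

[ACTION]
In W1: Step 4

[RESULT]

                             ┏━━━━━━━━━━━━━━━━━━━━━━━━
                             ┃ ImageViewer            
                             ┠────────────────────────
                             ┃ ░▒█▓█▓▓▓▒▒░█▒▓▒█ ██░ █▒
                             ┃▓▓░░█░▓ ▒  ▒ ░▒░▒█▒▓ ▒█▒
                             ┃██  ▓██▒█░░░ ░▒░▓██  ▓▓█
                             ┃▒  █ ░██░▓█ ░█▓▒▓ ▓▒▓▒█▒
                             ┃ █▓█░   ▒█▒▒█░█▓█ ▒▒▒▒██
                             ┃░█░ ░ ▓ █▓░  █▒░▒ ▓▒█▒██
         ┏━━━━━━━━━━━━━━━━━━━━━┓█▓░█ ░█▒▓▓░▓█░░ ▒█ ▒ ▓
         ┃ GameOfLife          ┃▒▒  ▒ ░ █ ░░█ ▓█ ░░▓▒█
         ┠─────────────────────┨█    █ █▓█▓ ▒▒ ▒ █░▒░▓
         ┃Gen: 4               ┃░▓░▒░█▓ █▒   ▒▒█▓▒░░█░
         ┃····███······█·······┃▒ ░▒█ ░ █░▒█▓   █ ▓░▒█
         ┃····█······███·······┃  ▒ ░░▒█▒▓▓ █▓▓░▒░  █░
         ┃···███···············┃▓▓█▓▓▓▒▒▓░█▒ ███░█░▒  
         ┃····██···············┃▓▒░▓░ ░ ▓▓▓▓█░▓░█░ ░▓█
         ┃····████·█···········┃━━━━━━━━━━━━━━━━━━━━━━
         ┃···█······█··········┃                      
         ┃··█······███····████·┃                      
         ┗━━━━━━━━━━━━━━━━━━━━━┛                      
                                                      


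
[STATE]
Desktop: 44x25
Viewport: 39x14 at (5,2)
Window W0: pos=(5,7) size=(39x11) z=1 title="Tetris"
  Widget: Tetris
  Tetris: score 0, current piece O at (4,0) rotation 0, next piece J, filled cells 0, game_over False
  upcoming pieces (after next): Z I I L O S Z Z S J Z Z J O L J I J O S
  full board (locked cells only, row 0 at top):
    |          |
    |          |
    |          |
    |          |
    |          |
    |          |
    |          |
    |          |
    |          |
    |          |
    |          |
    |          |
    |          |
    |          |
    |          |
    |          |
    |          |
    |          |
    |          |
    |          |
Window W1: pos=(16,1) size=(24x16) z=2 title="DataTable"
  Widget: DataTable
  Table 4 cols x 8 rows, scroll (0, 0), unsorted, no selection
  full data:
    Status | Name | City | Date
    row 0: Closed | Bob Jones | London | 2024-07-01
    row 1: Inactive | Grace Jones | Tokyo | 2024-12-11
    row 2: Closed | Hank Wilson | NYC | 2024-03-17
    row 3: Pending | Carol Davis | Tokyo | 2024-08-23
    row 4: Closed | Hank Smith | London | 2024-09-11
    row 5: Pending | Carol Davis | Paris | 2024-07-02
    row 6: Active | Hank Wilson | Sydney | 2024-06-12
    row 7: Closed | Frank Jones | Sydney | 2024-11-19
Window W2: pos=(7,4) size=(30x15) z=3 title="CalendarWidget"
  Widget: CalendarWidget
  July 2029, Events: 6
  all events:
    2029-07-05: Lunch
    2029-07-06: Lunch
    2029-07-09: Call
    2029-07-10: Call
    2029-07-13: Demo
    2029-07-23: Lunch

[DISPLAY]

           ┃ DataTable            ┃    
           ┠──────────────────────┨    
  ┏━━━━━━━━━━━━━━━━━━━━━━━━━━━━┓│C┃    
  ┃ CalendarWidget             ┃┼─┃    
  ┠────────────────────────────┨│L┃    
┏━┃         July 2029          ┃│T┃━━━┓
┃ ┃Mo Tu We Th Fr Sa Su        ┃│N┃   ┃
┠─┃                   1        ┃│T┃───┨
┃ ┃ 2  3  4  5*  6*  7  8      ┃│L┃   ┃
┃ ┃ 9* 10* 11 12 13* 14 15     ┃│P┃   ┃
┃ ┃16 17 18 19 20 21 22        ┃│S┃   ┃
┃ ┃23* 24 25 26 27 28 29       ┃│S┃   ┃
┃ ┃30 31                       ┃  ┃   ┃
┃ ┃                            ┃  ┃   ┃


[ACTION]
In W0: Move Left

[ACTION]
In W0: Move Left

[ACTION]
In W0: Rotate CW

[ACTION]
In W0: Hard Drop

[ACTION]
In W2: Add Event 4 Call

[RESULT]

           ┃ DataTable            ┃    
           ┠──────────────────────┨    
  ┏━━━━━━━━━━━━━━━━━━━━━━━━━━━━┓│C┃    
  ┃ CalendarWidget             ┃┼─┃    
  ┠────────────────────────────┨│L┃    
┏━┃         July 2029          ┃│T┃━━━┓
┃ ┃Mo Tu We Th Fr Sa Su        ┃│N┃   ┃
┠─┃                   1        ┃│T┃───┨
┃ ┃ 2  3  4*  5*  6*  7  8     ┃│L┃   ┃
┃ ┃ 9* 10* 11 12 13* 14 15     ┃│P┃   ┃
┃ ┃16 17 18 19 20 21 22        ┃│S┃   ┃
┃ ┃23* 24 25 26 27 28 29       ┃│S┃   ┃
┃ ┃30 31                       ┃  ┃   ┃
┃ ┃                            ┃  ┃   ┃


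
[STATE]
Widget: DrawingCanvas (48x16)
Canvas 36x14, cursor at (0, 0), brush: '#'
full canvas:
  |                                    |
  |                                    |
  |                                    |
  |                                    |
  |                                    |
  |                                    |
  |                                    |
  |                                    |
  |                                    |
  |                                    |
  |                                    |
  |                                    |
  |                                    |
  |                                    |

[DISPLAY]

+                                               
                                                
                                                
                                                
                                                
                                                
                                                
                                                
                                                
                                                
                                                
                                                
                                                
                                                
                                                
                                                


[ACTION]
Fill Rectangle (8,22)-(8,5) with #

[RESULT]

+                                               
                                                
                                                
                                                
                                                
                                                
                                                
                                                
     ##################                         
                                                
                                                
                                                
                                                
                                                
                                                
                                                


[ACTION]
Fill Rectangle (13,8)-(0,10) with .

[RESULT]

+       ...                                     
        ...                                     
        ...                                     
        ...                                     
        ...                                     
        ...                                     
        ...                                     
        ...                                     
     ###...############                         
        ...                                     
        ...                                     
        ...                                     
        ...                                     
        ...                                     
                                                
                                                


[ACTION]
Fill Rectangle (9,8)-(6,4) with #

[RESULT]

+       ...                                     
        ...                                     
        ...                                     
        ...                                     
        ...                                     
        ...                                     
    #####..                                     
    #####..                                     
    #####..############                         
    #####..                                     
        ...                                     
        ...                                     
        ...                                     
        ...                                     
                                                
                                                


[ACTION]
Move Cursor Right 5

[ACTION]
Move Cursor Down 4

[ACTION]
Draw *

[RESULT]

        ...                                     
        ...                                     
        ...                                     
        ...                                     
     *  ...                                     
        ...                                     
    #####..                                     
    #####..                                     
    #####..############                         
    #####..                                     
        ...                                     
        ...                                     
        ...                                     
        ...                                     
                                                
                                                


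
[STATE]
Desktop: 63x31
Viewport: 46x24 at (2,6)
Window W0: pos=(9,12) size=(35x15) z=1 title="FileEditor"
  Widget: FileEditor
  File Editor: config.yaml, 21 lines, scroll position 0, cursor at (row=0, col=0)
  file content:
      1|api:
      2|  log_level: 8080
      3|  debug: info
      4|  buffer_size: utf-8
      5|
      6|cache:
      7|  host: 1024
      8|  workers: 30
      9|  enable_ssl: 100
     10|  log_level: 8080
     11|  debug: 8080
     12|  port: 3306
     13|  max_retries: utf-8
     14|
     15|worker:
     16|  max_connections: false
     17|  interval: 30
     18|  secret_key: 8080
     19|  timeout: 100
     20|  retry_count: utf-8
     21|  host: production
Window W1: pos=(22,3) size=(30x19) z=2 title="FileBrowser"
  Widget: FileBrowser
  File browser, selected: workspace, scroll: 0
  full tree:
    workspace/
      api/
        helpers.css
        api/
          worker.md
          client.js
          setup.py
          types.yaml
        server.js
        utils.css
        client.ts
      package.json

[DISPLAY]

                    ┃> [-] workspace/         
                    ┃    [+] api/             
                    ┃    package.json         
                    ┃                         
                    ┃                         
                    ┃                         
       ┏━━━━━━━━━━━━┃                         
       ┃ FileEditor ┃                         
       ┠────────────┃                         
       ┃█pi:        ┃                         
       ┃  log_level:┃                         
       ┃  debug: inf┃                         
       ┃  buffer_siz┃                         
       ┃            ┃                         
       ┃cache:      ┃                         
       ┃  host: 1024┗━━━━━━━━━━━━━━━━━━━━━━━━━
       ┃  workers: 30                   ░┃    
       ┃  enable_ssl: 100               ░┃    
       ┃  log_level: 8080               ░┃    
       ┃  debug: 8080                   ▼┃    
       ┗━━━━━━━━━━━━━━━━━━━━━━━━━━━━━━━━━┛    
                                              
                                              
                                              


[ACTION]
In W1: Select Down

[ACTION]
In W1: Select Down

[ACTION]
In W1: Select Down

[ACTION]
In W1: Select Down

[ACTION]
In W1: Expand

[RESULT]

                    ┃  [-] workspace/         
                    ┃    [+] api/             
                    ┃  > package.json         
                    ┃                         
                    ┃                         
                    ┃                         
       ┏━━━━━━━━━━━━┃                         
       ┃ FileEditor ┃                         
       ┠────────────┃                         
       ┃█pi:        ┃                         
       ┃  log_level:┃                         
       ┃  debug: inf┃                         
       ┃  buffer_siz┃                         
       ┃            ┃                         
       ┃cache:      ┃                         
       ┃  host: 1024┗━━━━━━━━━━━━━━━━━━━━━━━━━
       ┃  workers: 30                   ░┃    
       ┃  enable_ssl: 100               ░┃    
       ┃  log_level: 8080               ░┃    
       ┃  debug: 8080                   ▼┃    
       ┗━━━━━━━━━━━━━━━━━━━━━━━━━━━━━━━━━┛    
                                              
                                              
                                              


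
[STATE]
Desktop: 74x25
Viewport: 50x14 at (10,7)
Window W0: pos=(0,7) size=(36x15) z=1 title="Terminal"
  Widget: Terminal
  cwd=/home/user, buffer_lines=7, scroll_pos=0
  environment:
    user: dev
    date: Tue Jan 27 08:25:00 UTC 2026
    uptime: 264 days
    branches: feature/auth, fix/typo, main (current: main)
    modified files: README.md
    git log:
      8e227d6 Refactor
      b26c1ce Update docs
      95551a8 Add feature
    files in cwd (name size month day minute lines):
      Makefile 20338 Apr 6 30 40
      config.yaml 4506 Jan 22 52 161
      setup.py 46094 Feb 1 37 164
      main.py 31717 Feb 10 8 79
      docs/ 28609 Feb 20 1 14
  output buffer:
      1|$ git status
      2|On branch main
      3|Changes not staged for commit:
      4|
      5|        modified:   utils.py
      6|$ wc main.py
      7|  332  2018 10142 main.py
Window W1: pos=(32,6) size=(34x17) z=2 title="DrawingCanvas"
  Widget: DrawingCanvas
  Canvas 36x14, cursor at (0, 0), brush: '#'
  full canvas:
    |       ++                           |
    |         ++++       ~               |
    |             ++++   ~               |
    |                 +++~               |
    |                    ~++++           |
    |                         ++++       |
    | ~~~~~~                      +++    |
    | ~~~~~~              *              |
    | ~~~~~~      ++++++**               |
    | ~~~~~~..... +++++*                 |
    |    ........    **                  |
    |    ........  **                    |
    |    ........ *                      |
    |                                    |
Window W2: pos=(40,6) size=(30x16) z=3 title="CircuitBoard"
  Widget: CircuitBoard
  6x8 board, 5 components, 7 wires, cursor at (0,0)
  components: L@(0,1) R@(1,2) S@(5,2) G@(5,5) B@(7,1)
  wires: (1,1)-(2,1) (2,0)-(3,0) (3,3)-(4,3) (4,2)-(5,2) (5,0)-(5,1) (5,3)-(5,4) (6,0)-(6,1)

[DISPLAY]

━━━━━━━━━━━━━━━━━━━━━━┃ Drawin┃ CircuitBoard      
                      ┠───────┠───────────────────
──────────────────────┃+      ┃   0 1 2 3 4 5     
tus                   ┃       ┃0  [.]  L          
 main                 ┃       ┃                   
ot staged for commit: ┃       ┃1       ·   R      
                      ┃       ┃        │          
odified:   utils.py   ┃       ┃2   ·   ·          
.py                   ┃ ~~~~~~┃    │              
18 10142 main.py      ┃ ~~~~~~┃3   ·           ·  
                      ┃ ~~~~~~┃                │  
                      ┃ ~~~~~~┃4           ·   ·  
                      ┃    ...┃            │      
                      ┃    ...┃5   · ─ ·   S   · ─


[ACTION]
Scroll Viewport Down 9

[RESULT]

 main                 ┃       ┃                   
ot staged for commit: ┃       ┃1       ·   R      
                      ┃       ┃        │          
odified:   utils.py   ┃       ┃2   ·   ·          
.py                   ┃ ~~~~~~┃    │              
18 10142 main.py      ┃ ~~~~~~┃3   ·           ·  
                      ┃ ~~~~~~┃                │  
                      ┃ ~~~~~~┃4           ·   ·  
                      ┃    ...┃            │      
                      ┃    ...┃5   · ─ ·   S   · ─
━━━━━━━━━━━━━━━━━━━━━━┃    ...┗━━━━━━━━━━━━━━━━━━━
                      ┗━━━━━━━━━━━━━━━━━━━━━━━━━━━
                                                  
                                                  


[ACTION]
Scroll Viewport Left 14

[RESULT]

┃On branch main                 ┃       ┃         
┃Changes not staged for commit: ┃       ┃1       ·
┃                               ┃       ┃        │
┃        modified:   utils.py   ┃       ┃2   ·   ·
┃$ wc main.py                   ┃ ~~~~~~┃    │    
┃  332  2018 10142 main.py      ┃ ~~~~~~┃3   ·    
┃$ █                            ┃ ~~~~~~┃         
┃                               ┃ ~~~~~~┃4        
┃                               ┃    ...┃         
┃                               ┃    ...┃5   · ─ ·
┗━━━━━━━━━━━━━━━━━━━━━━━━━━━━━━━┃    ...┗━━━━━━━━━
                                ┗━━━━━━━━━━━━━━━━━
                                                  
                                                  


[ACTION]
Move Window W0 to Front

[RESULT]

┃On branch main                    ┃    ┃         
┃Changes not staged for commit:    ┃    ┃1       ·
┃                                  ┃    ┃        │
┃        modified:   utils.py      ┃    ┃2   ·   ·
┃$ wc main.py                      ┃~~~~┃    │    
┃  332  2018 10142 main.py         ┃~~~~┃3   ·    
┃$ █                               ┃~~~~┃         
┃                                  ┃~~~~┃4        
┃                                  ┃ ...┃         
┃                                  ┃ ...┃5   · ─ ·
┗━━━━━━━━━━━━━━━━━━━━━━━━━━━━━━━━━━┛ ...┗━━━━━━━━━
                                ┗━━━━━━━━━━━━━━━━━
                                                  
                                                  


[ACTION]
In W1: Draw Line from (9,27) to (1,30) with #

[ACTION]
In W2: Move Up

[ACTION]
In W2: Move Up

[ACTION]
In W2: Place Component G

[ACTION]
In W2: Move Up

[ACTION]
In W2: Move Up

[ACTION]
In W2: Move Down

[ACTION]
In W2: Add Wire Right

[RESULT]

┃On branch main                    ┃    ┃         
┃Changes not staged for commit:    ┃    ┃1  [.]─ ·
┃                                  ┃    ┃        │
┃        modified:   utils.py      ┃    ┃2   ·   ·
┃$ wc main.py                      ┃~~~~┃    │    
┃  332  2018 10142 main.py         ┃~~~~┃3   ·    
┃$ █                               ┃~~~~┃         
┃                                  ┃~~~~┃4        
┃                                  ┃ ...┃         
┃                                  ┃ ...┃5   · ─ ·
┗━━━━━━━━━━━━━━━━━━━━━━━━━━━━━━━━━━┛ ...┗━━━━━━━━━
                                ┗━━━━━━━━━━━━━━━━━
                                                  
                                                  


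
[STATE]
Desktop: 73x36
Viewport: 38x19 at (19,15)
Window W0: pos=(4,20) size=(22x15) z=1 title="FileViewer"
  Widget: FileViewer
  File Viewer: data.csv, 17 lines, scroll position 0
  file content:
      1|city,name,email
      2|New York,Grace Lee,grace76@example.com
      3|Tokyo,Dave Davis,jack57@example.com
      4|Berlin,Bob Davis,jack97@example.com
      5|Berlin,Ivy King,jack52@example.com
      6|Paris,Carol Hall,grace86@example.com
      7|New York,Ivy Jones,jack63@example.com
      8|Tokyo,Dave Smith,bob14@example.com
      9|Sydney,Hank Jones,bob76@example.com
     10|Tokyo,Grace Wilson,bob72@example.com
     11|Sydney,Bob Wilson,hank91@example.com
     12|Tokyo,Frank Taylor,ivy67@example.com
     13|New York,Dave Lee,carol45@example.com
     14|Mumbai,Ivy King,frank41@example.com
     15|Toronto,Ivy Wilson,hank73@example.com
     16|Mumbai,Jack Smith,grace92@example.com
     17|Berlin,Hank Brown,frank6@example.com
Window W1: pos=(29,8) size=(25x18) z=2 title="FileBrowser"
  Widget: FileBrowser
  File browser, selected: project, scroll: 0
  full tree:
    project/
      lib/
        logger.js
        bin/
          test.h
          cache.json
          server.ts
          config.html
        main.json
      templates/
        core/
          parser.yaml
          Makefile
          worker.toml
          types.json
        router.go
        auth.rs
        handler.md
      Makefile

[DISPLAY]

          ┃                       ┃   
          ┃                       ┃   
          ┃                       ┃   
          ┃                       ┃   
          ┃                       ┃   
━━━━━━┓   ┃                       ┃   
      ┃   ┃                       ┃   
──────┨   ┃                       ┃   
l    ▲┃   ┃                       ┃   
 Lee,█┃   ┃                       ┃   
is,ja░┃   ┗━━━━━━━━━━━━━━━━━━━━━━━┛   
is,ja░┃                               
g,jac░┃                               
ll,gr░┃                               
ones,░┃                               
th,bo░┃                               
nes,b░┃                               
lson,░┃                               
son,h▼┃                               


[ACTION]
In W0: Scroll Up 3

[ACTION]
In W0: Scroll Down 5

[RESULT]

          ┃                       ┃   
          ┃                       ┃   
          ┃                       ┃   
          ┃                       ┃   
          ┃                       ┃   
━━━━━━┓   ┃                       ┃   
      ┃   ┃                       ┃   
──────┨   ┃                       ┃   
ll,gr▲┃   ┃                       ┃   
ones,░┃   ┃                       ┃   
th,bo░┃   ┗━━━━━━━━━━━━━━━━━━━━━━━┛   
nes,b░┃                               
lson,░┃                               
son,h░┃                               
ylor,░┃                               
Lee,c░┃                               
g,fra█┃                               
lson,░┃                               
ith,g▼┃                               


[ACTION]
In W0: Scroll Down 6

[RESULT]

          ┃                       ┃   
          ┃                       ┃   
          ┃                       ┃   
          ┃                       ┃   
          ┃                       ┃   
━━━━━━┓   ┃                       ┃   
      ┃   ┃                       ┃   
──────┨   ┃                       ┃   
ones,▲┃   ┃                       ┃   
th,bo░┃   ┃                       ┃   
nes,b░┃   ┗━━━━━━━━━━━━━━━━━━━━━━━┛   
lson,░┃                               
son,h░┃                               
ylor,░┃                               
Lee,c░┃                               
g,fra░┃                               
lson,░┃                               
ith,g█┃                               
own,f▼┃                               


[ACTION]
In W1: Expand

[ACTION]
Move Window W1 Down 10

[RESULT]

                                      
                                      
                                      
          ┏━━━━━━━━━━━━━━━━━━━━━━━┓   
          ┃ FileBrowser           ┃   
━━━━━━┓   ┠───────────────────────┨   
      ┃   ┃> [-] project/         ┃   
──────┨   ┃    [+] lib/           ┃   
ones,▲┃   ┃    [+] templates/     ┃   
th,bo░┃   ┃    Makefile           ┃   
nes,b░┃   ┃                       ┃   
lson,░┃   ┃                       ┃   
son,h░┃   ┃                       ┃   
ylor,░┃   ┃                       ┃   
Lee,c░┃   ┃                       ┃   
g,fra░┃   ┃                       ┃   
lson,░┃   ┃                       ┃   
ith,g█┃   ┃                       ┃   
own,f▼┃   ┃                       ┃   
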